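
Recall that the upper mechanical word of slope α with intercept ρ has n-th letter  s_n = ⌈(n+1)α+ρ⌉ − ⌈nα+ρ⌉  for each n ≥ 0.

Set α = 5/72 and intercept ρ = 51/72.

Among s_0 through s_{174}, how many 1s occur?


12

#1s = Σ_{n=0}^{174} s_n = Σ_{n=0}^{174} (⌈(n+1)α+ρ⌉ − ⌈nα+ρ⌉)
the sum telescopes: every ⌈nα+ρ⌉ with 0 < n < 175 appears once with + and once with −, leaving ⌈175α+ρ⌉ − ⌈0·α+ρ⌉
175α + ρ = (175·5 + 51) / 72 = 926/72
ρ = 51/72
⌈926/72⌉ = 13,  ⌈51/72⌉ = 1
#1s = 13 − 1 = 12


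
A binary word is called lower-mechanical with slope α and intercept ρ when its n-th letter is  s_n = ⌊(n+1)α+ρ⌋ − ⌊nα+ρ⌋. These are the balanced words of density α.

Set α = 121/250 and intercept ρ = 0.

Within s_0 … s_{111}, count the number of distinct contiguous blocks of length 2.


t_n = ⌊(n·121)/250⌋ for n = 0 … 112:
  n=0…9: ⌊0/250⌋=0 ⌊121/250⌋=0 ⌊242/250⌋=0 ⌊363/250⌋=1 ⌊484/250⌋=1 ⌊605/250⌋=2 ⌊726/250⌋=2 ⌊847/250⌋=3 ⌊968/250⌋=3 ⌊1089/250⌋=4
  n=10…19: ⌊1210/250⌋=4 ⌊1331/250⌋=5 ⌊1452/250⌋=5 ⌊1573/250⌋=6 ⌊1694/250⌋=6 ⌊1815/250⌋=7 ⌊1936/250⌋=7 ⌊2057/250⌋=8 ⌊2178/250⌋=8 ⌊2299/250⌋=9
  n=20…29: ⌊2420/250⌋=9 ⌊2541/250⌋=10 ⌊2662/250⌋=10 ⌊2783/250⌋=11 ⌊2904/250⌋=11 ⌊3025/250⌋=12 ⌊3146/250⌋=12 ⌊3267/250⌋=13 ⌊3388/250⌋=13 ⌊3509/250⌋=14
  n=30…39: ⌊3630/250⌋=14 ⌊3751/250⌋=15 ⌊3872/250⌋=15 ⌊3993/250⌋=15 ⌊4114/250⌋=16 ⌊4235/250⌋=16 ⌊4356/250⌋=17 ⌊4477/250⌋=17 ⌊4598/250⌋=18 ⌊4719/250⌋=18
  n=40…49: ⌊4840/250⌋=19 ⌊4961/250⌋=19 ⌊5082/250⌋=20 ⌊5203/250⌋=20 ⌊5324/250⌋=21 ⌊5445/250⌋=21 ⌊5566/250⌋=22 ⌊5687/250⌋=22 ⌊5808/250⌋=23 ⌊5929/250⌋=23
  n=50…59: ⌊6050/250⌋=24 ⌊6171/250⌋=24 ⌊6292/250⌋=25 ⌊6413/250⌋=25 ⌊6534/250⌋=26 ⌊6655/250⌋=26 ⌊6776/250⌋=27 ⌊6897/250⌋=27 ⌊7018/250⌋=28 ⌊7139/250⌋=28
  n=60…69: ⌊7260/250⌋=29 ⌊7381/250⌋=29 ⌊7502/250⌋=30 ⌊7623/250⌋=30 ⌊7744/250⌋=30 ⌊7865/250⌋=31 ⌊7986/250⌋=31 ⌊8107/250⌋=32 ⌊8228/250⌋=32 ⌊8349/250⌋=33
  n=70…79: ⌊8470/250⌋=33 ⌊8591/250⌋=34 ⌊8712/250⌋=34 ⌊8833/250⌋=35 ⌊8954/250⌋=35 ⌊9075/250⌋=36 ⌊9196/250⌋=36 ⌊9317/250⌋=37 ⌊9438/250⌋=37 ⌊9559/250⌋=38
  n=80…89: ⌊9680/250⌋=38 ⌊9801/250⌋=39 ⌊9922/250⌋=39 ⌊10043/250⌋=40 ⌊10164/250⌋=40 ⌊10285/250⌋=41 ⌊10406/250⌋=41 ⌊10527/250⌋=42 ⌊10648/250⌋=42 ⌊10769/250⌋=43
  n=90…99: ⌊10890/250⌋=43 ⌊11011/250⌋=44 ⌊11132/250⌋=44 ⌊11253/250⌋=45 ⌊11374/250⌋=45 ⌊11495/250⌋=45 ⌊11616/250⌋=46 ⌊11737/250⌋=46 ⌊11858/250⌋=47 ⌊11979/250⌋=47
  n=100…109: ⌊12100/250⌋=48 ⌊12221/250⌋=48 ⌊12342/250⌋=49 ⌊12463/250⌋=49 ⌊12584/250⌋=50 ⌊12705/250⌋=50 ⌊12826/250⌋=51 ⌊12947/250⌋=51 ⌊13068/250⌋=52 ⌊13189/250⌋=52
  n=110…112: ⌊13310/250⌋=53 ⌊13431/250⌋=53 ⌊13552/250⌋=54
s_n = t_(n+1) − t_n for n = 0 … 111 gives
prefix = 0010101010101010101010101010101001010101010101010101010101010100101010101010101010101010101010010101010101010101
slide a length-2 window over [0..1] … [110..111] (111 windows); first occurrence of each distinct factor:
  [  0..  1] 00
  [  1..  2] 01
  [  2..  3] 10
  (the other 108 windows repeat one of these)
distinct factors: {00, 01, 10}
count = 3  (Sturmian bound for length 2 is 3)

3


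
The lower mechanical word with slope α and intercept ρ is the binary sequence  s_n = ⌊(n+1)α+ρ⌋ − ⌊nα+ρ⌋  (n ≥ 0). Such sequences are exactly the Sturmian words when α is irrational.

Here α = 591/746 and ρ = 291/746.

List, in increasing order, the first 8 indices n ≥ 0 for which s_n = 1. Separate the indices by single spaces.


n=0: ⌊882/746⌋−⌊291/746⌋ = 1−0 = 1  ← one
n=1: ⌊1473/746⌋−⌊882/746⌋ = 1−1 = 0
n=2: ⌊2064/746⌋−⌊1473/746⌋ = 2−1 = 1  ← one
n=3: ⌊2655/746⌋−⌊2064/746⌋ = 3−2 = 1  ← one
n=4: ⌊3246/746⌋−⌊2655/746⌋ = 4−3 = 1  ← one
n=5: ⌊3837/746⌋−⌊3246/746⌋ = 5−4 = 1  ← one
n=6: ⌊4428/746⌋−⌊3837/746⌋ = 5−5 = 0
n=7: ⌊5019/746⌋−⌊4428/746⌋ = 6−5 = 1  ← one
n=8: ⌊5610/746⌋−⌊5019/746⌋ = 7−6 = 1  ← one
n=9: ⌊6201/746⌋−⌊5610/746⌋ = 8−7 = 1  ← one
positions of the first 8 ones: 0 2 3 4 5 7 8 9

0 2 3 4 5 7 8 9


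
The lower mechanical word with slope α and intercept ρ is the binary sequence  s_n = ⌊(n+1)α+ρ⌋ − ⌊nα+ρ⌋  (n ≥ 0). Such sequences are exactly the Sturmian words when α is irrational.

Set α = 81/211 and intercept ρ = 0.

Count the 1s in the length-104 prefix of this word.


#1s = Σ_{n=0}^{103} s_n = Σ_{n=0}^{103} (⌊(n+1)α+ρ⌋ − ⌊nα+ρ⌋)
the sum telescopes: every ⌊nα+ρ⌋ with 0 < n < 104 appears once with + and once with −, leaving ⌊104α+ρ⌋ − ⌊0·α+ρ⌋
104α + ρ = (104·81) / 211 = 8424/211
ρ = 0/211
⌊8424/211⌋ = 39,  ⌊0/211⌋ = 0
#1s = 39 − 0 = 39

39


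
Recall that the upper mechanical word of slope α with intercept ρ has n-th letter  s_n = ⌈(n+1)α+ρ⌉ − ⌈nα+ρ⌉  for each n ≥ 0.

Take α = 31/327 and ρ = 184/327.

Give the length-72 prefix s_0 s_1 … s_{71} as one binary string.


000010000000000100000000010000000000100000000010000000000100000000010000

n=0: ⌈(1·31+184)/327⌉ − ⌈(0·31+184)/327⌉ = ⌈215/327⌉ − ⌈184/327⌉ = 1 − 1 = 0
n=1: ⌈(2·31+184)/327⌉ − ⌈(1·31+184)/327⌉ = ⌈246/327⌉ − ⌈215/327⌉ = 1 − 1 = 0
n=2: ⌈(3·31+184)/327⌉ − ⌈(2·31+184)/327⌉ = ⌈277/327⌉ − ⌈246/327⌉ = 1 − 1 = 0
n=3: ⌈(4·31+184)/327⌉ − ⌈(3·31+184)/327⌉ = ⌈308/327⌉ − ⌈277/327⌉ = 1 − 1 = 0
n=4: ⌈(5·31+184)/327⌉ − ⌈(4·31+184)/327⌉ = ⌈339/327⌉ − ⌈308/327⌉ = 2 − 1 = 1
n=5: ⌈(6·31+184)/327⌉ − ⌈(5·31+184)/327⌉ = ⌈370/327⌉ − ⌈339/327⌉ = 2 − 2 = 0
n=6: ⌈(7·31+184)/327⌉ − ⌈(6·31+184)/327⌉ = ⌈401/327⌉ − ⌈370/327⌉ = 2 − 2 = 0
n=7: ⌈(8·31+184)/327⌉ − ⌈(7·31+184)/327⌉ = ⌈432/327⌉ − ⌈401/327⌉ = 2 − 2 = 0
n=8: ⌈(9·31+184)/327⌉ − ⌈(8·31+184)/327⌉ = ⌈463/327⌉ − ⌈432/327⌉ = 2 − 2 = 0
n=9: ⌈(10·31+184)/327⌉ − ⌈(9·31+184)/327⌉ = ⌈494/327⌉ − ⌈463/327⌉ = 2 − 2 = 0
n=10: ⌈(11·31+184)/327⌉ − ⌈(10·31+184)/327⌉ = ⌈525/327⌉ − ⌈494/327⌉ = 2 − 2 = 0
n=11: ⌈(12·31+184)/327⌉ − ⌈(11·31+184)/327⌉ = ⌈556/327⌉ − ⌈525/327⌉ = 2 − 2 = 0
n=12: ⌈(13·31+184)/327⌉ − ⌈(12·31+184)/327⌉ = ⌈587/327⌉ − ⌈556/327⌉ = 2 − 2 = 0
n=13: ⌈(14·31+184)/327⌉ − ⌈(13·31+184)/327⌉ = ⌈618/327⌉ − ⌈587/327⌉ = 2 − 2 = 0
n=14: ⌈(15·31+184)/327⌉ − ⌈(14·31+184)/327⌉ = ⌈649/327⌉ − ⌈618/327⌉ = 2 − 2 = 0
n=15: ⌈(16·31+184)/327⌉ − ⌈(15·31+184)/327⌉ = ⌈680/327⌉ − ⌈649/327⌉ = 3 − 2 = 1
n=16: ⌈(17·31+184)/327⌉ − ⌈(16·31+184)/327⌉ = ⌈711/327⌉ − ⌈680/327⌉ = 3 − 3 = 0
n=17: ⌈(18·31+184)/327⌉ − ⌈(17·31+184)/327⌉ = ⌈742/327⌉ − ⌈711/327⌉ = 3 − 3 = 0
n=18: ⌈(19·31+184)/327⌉ − ⌈(18·31+184)/327⌉ = ⌈773/327⌉ − ⌈742/327⌉ = 3 − 3 = 0
n=19: ⌈(20·31+184)/327⌉ − ⌈(19·31+184)/327⌉ = ⌈804/327⌉ − ⌈773/327⌉ = 3 − 3 = 0
n=20: ⌈(21·31+184)/327⌉ − ⌈(20·31+184)/327⌉ = ⌈835/327⌉ − ⌈804/327⌉ = 3 − 3 = 0
n=21: ⌈(22·31+184)/327⌉ − ⌈(21·31+184)/327⌉ = ⌈866/327⌉ − ⌈835/327⌉ = 3 − 3 = 0
n=22: ⌈(23·31+184)/327⌉ − ⌈(22·31+184)/327⌉ = ⌈897/327⌉ − ⌈866/327⌉ = 3 − 3 = 0
n=23: ⌈(24·31+184)/327⌉ − ⌈(23·31+184)/327⌉ = ⌈928/327⌉ − ⌈897/327⌉ = 3 − 3 = 0
n=24: ⌈(25·31+184)/327⌉ − ⌈(24·31+184)/327⌉ = ⌈959/327⌉ − ⌈928/327⌉ = 3 − 3 = 0
n=25: ⌈(26·31+184)/327⌉ − ⌈(25·31+184)/327⌉ = ⌈990/327⌉ − ⌈959/327⌉ = 4 − 3 = 1
n=26: ⌈(27·31+184)/327⌉ − ⌈(26·31+184)/327⌉ = ⌈1021/327⌉ − ⌈990/327⌉ = 4 − 4 = 0
n=27: ⌈(28·31+184)/327⌉ − ⌈(27·31+184)/327⌉ = ⌈1052/327⌉ − ⌈1021/327⌉ = 4 − 4 = 0
n=28: ⌈(29·31+184)/327⌉ − ⌈(28·31+184)/327⌉ = ⌈1083/327⌉ − ⌈1052/327⌉ = 4 − 4 = 0
n=29: ⌈(30·31+184)/327⌉ − ⌈(29·31+184)/327⌉ = ⌈1114/327⌉ − ⌈1083/327⌉ = 4 − 4 = 0
n=30: ⌈(31·31+184)/327⌉ − ⌈(30·31+184)/327⌉ = ⌈1145/327⌉ − ⌈1114/327⌉ = 4 − 4 = 0
n=31: ⌈(32·31+184)/327⌉ − ⌈(31·31+184)/327⌉ = ⌈1176/327⌉ − ⌈1145/327⌉ = 4 − 4 = 0
n=32: ⌈(33·31+184)/327⌉ − ⌈(32·31+184)/327⌉ = ⌈1207/327⌉ − ⌈1176/327⌉ = 4 − 4 = 0
n=33: ⌈(34·31+184)/327⌉ − ⌈(33·31+184)/327⌉ = ⌈1238/327⌉ − ⌈1207/327⌉ = 4 − 4 = 0
n=34: ⌈(35·31+184)/327⌉ − ⌈(34·31+184)/327⌉ = ⌈1269/327⌉ − ⌈1238/327⌉ = 4 − 4 = 0
n=35: ⌈(36·31+184)/327⌉ − ⌈(35·31+184)/327⌉ = ⌈1300/327⌉ − ⌈1269/327⌉ = 4 − 4 = 0
n=36: ⌈(37·31+184)/327⌉ − ⌈(36·31+184)/327⌉ = ⌈1331/327⌉ − ⌈1300/327⌉ = 5 − 4 = 1
n=37: ⌈(38·31+184)/327⌉ − ⌈(37·31+184)/327⌉ = ⌈1362/327⌉ − ⌈1331/327⌉ = 5 − 5 = 0
n=38: ⌈(39·31+184)/327⌉ − ⌈(38·31+184)/327⌉ = ⌈1393/327⌉ − ⌈1362/327⌉ = 5 − 5 = 0
n=39: ⌈(40·31+184)/327⌉ − ⌈(39·31+184)/327⌉ = ⌈1424/327⌉ − ⌈1393/327⌉ = 5 − 5 = 0
n=40: ⌈(41·31+184)/327⌉ − ⌈(40·31+184)/327⌉ = ⌈1455/327⌉ − ⌈1424/327⌉ = 5 − 5 = 0
n=41: ⌈(42·31+184)/327⌉ − ⌈(41·31+184)/327⌉ = ⌈1486/327⌉ − ⌈1455/327⌉ = 5 − 5 = 0
n=42: ⌈(43·31+184)/327⌉ − ⌈(42·31+184)/327⌉ = ⌈1517/327⌉ − ⌈1486/327⌉ = 5 − 5 = 0
n=43: ⌈(44·31+184)/327⌉ − ⌈(43·31+184)/327⌉ = ⌈1548/327⌉ − ⌈1517/327⌉ = 5 − 5 = 0
n=44: ⌈(45·31+184)/327⌉ − ⌈(44·31+184)/327⌉ = ⌈1579/327⌉ − ⌈1548/327⌉ = 5 − 5 = 0
n=45: ⌈(46·31+184)/327⌉ − ⌈(45·31+184)/327⌉ = ⌈1610/327⌉ − ⌈1579/327⌉ = 5 − 5 = 0
n=46: ⌈(47·31+184)/327⌉ − ⌈(46·31+184)/327⌉ = ⌈1641/327⌉ − ⌈1610/327⌉ = 6 − 5 = 1
n=47: ⌈(48·31+184)/327⌉ − ⌈(47·31+184)/327⌉ = ⌈1672/327⌉ − ⌈1641/327⌉ = 6 − 6 = 0
n=48: ⌈(49·31+184)/327⌉ − ⌈(48·31+184)/327⌉ = ⌈1703/327⌉ − ⌈1672/327⌉ = 6 − 6 = 0
n=49: ⌈(50·31+184)/327⌉ − ⌈(49·31+184)/327⌉ = ⌈1734/327⌉ − ⌈1703/327⌉ = 6 − 6 = 0
n=50: ⌈(51·31+184)/327⌉ − ⌈(50·31+184)/327⌉ = ⌈1765/327⌉ − ⌈1734/327⌉ = 6 − 6 = 0
n=51: ⌈(52·31+184)/327⌉ − ⌈(51·31+184)/327⌉ = ⌈1796/327⌉ − ⌈1765/327⌉ = 6 − 6 = 0
n=52: ⌈(53·31+184)/327⌉ − ⌈(52·31+184)/327⌉ = ⌈1827/327⌉ − ⌈1796/327⌉ = 6 − 6 = 0
n=53: ⌈(54·31+184)/327⌉ − ⌈(53·31+184)/327⌉ = ⌈1858/327⌉ − ⌈1827/327⌉ = 6 − 6 = 0
n=54: ⌈(55·31+184)/327⌉ − ⌈(54·31+184)/327⌉ = ⌈1889/327⌉ − ⌈1858/327⌉ = 6 − 6 = 0
n=55: ⌈(56·31+184)/327⌉ − ⌈(55·31+184)/327⌉ = ⌈1920/327⌉ − ⌈1889/327⌉ = 6 − 6 = 0
n=56: ⌈(57·31+184)/327⌉ − ⌈(56·31+184)/327⌉ = ⌈1951/327⌉ − ⌈1920/327⌉ = 6 − 6 = 0
n=57: ⌈(58·31+184)/327⌉ − ⌈(57·31+184)/327⌉ = ⌈1982/327⌉ − ⌈1951/327⌉ = 7 − 6 = 1
n=58: ⌈(59·31+184)/327⌉ − ⌈(58·31+184)/327⌉ = ⌈2013/327⌉ − ⌈1982/327⌉ = 7 − 7 = 0
n=59: ⌈(60·31+184)/327⌉ − ⌈(59·31+184)/327⌉ = ⌈2044/327⌉ − ⌈2013/327⌉ = 7 − 7 = 0
n=60: ⌈(61·31+184)/327⌉ − ⌈(60·31+184)/327⌉ = ⌈2075/327⌉ − ⌈2044/327⌉ = 7 − 7 = 0
n=61: ⌈(62·31+184)/327⌉ − ⌈(61·31+184)/327⌉ = ⌈2106/327⌉ − ⌈2075/327⌉ = 7 − 7 = 0
n=62: ⌈(63·31+184)/327⌉ − ⌈(62·31+184)/327⌉ = ⌈2137/327⌉ − ⌈2106/327⌉ = 7 − 7 = 0
n=63: ⌈(64·31+184)/327⌉ − ⌈(63·31+184)/327⌉ = ⌈2168/327⌉ − ⌈2137/327⌉ = 7 − 7 = 0
n=64: ⌈(65·31+184)/327⌉ − ⌈(64·31+184)/327⌉ = ⌈2199/327⌉ − ⌈2168/327⌉ = 7 − 7 = 0
n=65: ⌈(66·31+184)/327⌉ − ⌈(65·31+184)/327⌉ = ⌈2230/327⌉ − ⌈2199/327⌉ = 7 − 7 = 0
n=66: ⌈(67·31+184)/327⌉ − ⌈(66·31+184)/327⌉ = ⌈2261/327⌉ − ⌈2230/327⌉ = 7 − 7 = 0
n=67: ⌈(68·31+184)/327⌉ − ⌈(67·31+184)/327⌉ = ⌈2292/327⌉ − ⌈2261/327⌉ = 8 − 7 = 1
n=68: ⌈(69·31+184)/327⌉ − ⌈(68·31+184)/327⌉ = ⌈2323/327⌉ − ⌈2292/327⌉ = 8 − 8 = 0
n=69: ⌈(70·31+184)/327⌉ − ⌈(69·31+184)/327⌉ = ⌈2354/327⌉ − ⌈2323/327⌉ = 8 − 8 = 0
n=70: ⌈(71·31+184)/327⌉ − ⌈(70·31+184)/327⌉ = ⌈2385/327⌉ − ⌈2354/327⌉ = 8 − 8 = 0
n=71: ⌈(72·31+184)/327⌉ − ⌈(71·31+184)/327⌉ = ⌈2416/327⌉ − ⌈2385/327⌉ = 8 − 8 = 0


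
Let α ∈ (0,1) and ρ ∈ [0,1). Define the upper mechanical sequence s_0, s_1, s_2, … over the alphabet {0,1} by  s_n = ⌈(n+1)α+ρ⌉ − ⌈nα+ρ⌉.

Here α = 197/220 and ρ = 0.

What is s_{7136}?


1

(n+1)α + ρ = (7137·197) / 220 = 1405989/220
nα + ρ     = (7136·197) / 220 = 1405792/220
⌈1405989/220⌉ = 6391,  ⌈1405792/220⌉ = 6390
s_{7136} = 6391 − 6390 = 1


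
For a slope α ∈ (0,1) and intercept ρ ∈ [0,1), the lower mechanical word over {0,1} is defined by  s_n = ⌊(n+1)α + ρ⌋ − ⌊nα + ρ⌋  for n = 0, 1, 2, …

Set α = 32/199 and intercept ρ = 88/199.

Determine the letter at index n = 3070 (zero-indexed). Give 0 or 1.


0

(n+1)α + ρ = (3071·32 + 88) / 199 = 98360/199
nα + ρ     = (3070·32 + 88) / 199 = 98328/199
⌊98360/199⌋ = 494,  ⌊98328/199⌋ = 494
s_{3070} = 494 − 494 = 0


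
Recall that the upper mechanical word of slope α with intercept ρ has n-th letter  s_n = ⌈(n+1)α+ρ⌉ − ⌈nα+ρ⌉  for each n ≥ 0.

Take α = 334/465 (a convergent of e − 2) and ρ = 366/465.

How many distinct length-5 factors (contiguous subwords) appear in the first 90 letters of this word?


t_n = ⌈(n·334+366)/465⌉ for n = 0 … 90:
  n=0…9: ⌈366/465⌉=1 ⌈700/465⌉=2 ⌈1034/465⌉=3 ⌈1368/465⌉=3 ⌈1702/465⌉=4 ⌈2036/465⌉=5 ⌈2370/465⌉=6 ⌈2704/465⌉=6 ⌈3038/465⌉=7 ⌈3372/465⌉=8
  n=10…19: ⌈3706/465⌉=8 ⌈4040/465⌉=9 ⌈4374/465⌉=10 ⌈4708/465⌉=11 ⌈5042/465⌉=11 ⌈5376/465⌉=12 ⌈5710/465⌉=13 ⌈6044/465⌉=13 ⌈6378/465⌉=14 ⌈6712/465⌉=15
  n=20…29: ⌈7046/465⌉=16 ⌈7380/465⌉=16 ⌈7714/465⌉=17 ⌈8048/465⌉=18 ⌈8382/465⌉=19 ⌈8716/465⌉=19 ⌈9050/465⌉=20 ⌈9384/465⌉=21 ⌈9718/465⌉=21 ⌈10052/465⌉=22
  n=30…39: ⌈10386/465⌉=23 ⌈10720/465⌉=24 ⌈11054/465⌉=24 ⌈11388/465⌉=25 ⌈11722/465⌉=26 ⌈12056/465⌉=26 ⌈12390/465⌉=27 ⌈12724/465⌉=28 ⌈13058/465⌉=29 ⌈13392/465⌉=29
  n=40…49: ⌈13726/465⌉=30 ⌈14060/465⌉=31 ⌈14394/465⌉=31 ⌈14728/465⌉=32 ⌈15062/465⌉=33 ⌈15396/465⌉=34 ⌈15730/465⌉=34 ⌈16064/465⌉=35 ⌈16398/465⌉=36 ⌈16732/465⌉=36
  n=50…59: ⌈17066/465⌉=37 ⌈17400/465⌉=38 ⌈17734/465⌉=39 ⌈18068/465⌉=39 ⌈18402/465⌉=40 ⌈18736/465⌉=41 ⌈19070/465⌉=42 ⌈19404/465⌉=42 ⌈19738/465⌉=43 ⌈20072/465⌉=44
  n=60…69: ⌈20406/465⌉=44 ⌈20740/465⌉=45 ⌈21074/465⌉=46 ⌈21408/465⌉=47 ⌈21742/465⌉=47 ⌈22076/465⌉=48 ⌈22410/465⌉=49 ⌈22744/465⌉=49 ⌈23078/465⌉=50 ⌈23412/465⌉=51
  n=70…79: ⌈23746/465⌉=52 ⌈24080/465⌉=52 ⌈24414/465⌉=53 ⌈24748/465⌉=54 ⌈25082/465⌉=54 ⌈25416/465⌉=55 ⌈25750/465⌉=56 ⌈26084/465⌉=57 ⌈26418/465⌉=57 ⌈26752/465⌉=58
  n=80…89: ⌈27086/465⌉=59 ⌈27420/465⌉=59 ⌈27754/465⌉=60 ⌈28088/465⌉=61 ⌈28422/465⌉=62 ⌈28756/465⌉=62 ⌈29090/465⌉=63 ⌈29424/465⌉=64 ⌈29758/465⌉=64 ⌈30092/465⌉=65
  n=90: ⌈30426/465⌉=66
s_n = t_(n+1) − t_n for n = 0 … 89 gives
prefix = 110111011011101101110111011011101101110110111011011101110110111011011101101110110111011011
slide a length-5 window over [0..4] … [85..89] (86 windows); first occurrence of each distinct factor:
  [  0..  4] 11011
  [  1..  5] 10111
  [  2..  6] 01110
  [  3..  7] 11101
  [  5..  9] 10110
  [  6.. 10] 01101
  (the other 80 windows repeat one of these)
distinct factors: {01101, 01110, 10110, 10111, 11011, 11101}
count = 6  (Sturmian bound for length 5 is 6)

6


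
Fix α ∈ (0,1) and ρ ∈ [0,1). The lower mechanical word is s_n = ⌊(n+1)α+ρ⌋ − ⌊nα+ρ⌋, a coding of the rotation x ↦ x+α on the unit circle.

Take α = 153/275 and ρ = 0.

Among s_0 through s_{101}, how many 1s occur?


56

#1s = Σ_{n=0}^{101} s_n = Σ_{n=0}^{101} (⌊(n+1)α+ρ⌋ − ⌊nα+ρ⌋)
the sum telescopes: every ⌊nα+ρ⌋ with 0 < n < 102 appears once with + and once with −, leaving ⌊102α+ρ⌋ − ⌊0·α+ρ⌋
102α + ρ = (102·153) / 275 = 15606/275
ρ = 0/275
⌊15606/275⌋ = 56,  ⌊0/275⌋ = 0
#1s = 56 − 0 = 56


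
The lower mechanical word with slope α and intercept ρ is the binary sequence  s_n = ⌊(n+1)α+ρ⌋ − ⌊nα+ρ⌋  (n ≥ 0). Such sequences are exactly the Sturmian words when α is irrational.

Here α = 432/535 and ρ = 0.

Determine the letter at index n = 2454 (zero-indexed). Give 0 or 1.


(n+1)α + ρ = (2455·432) / 535 = 1060560/535
nα + ρ     = (2454·432) / 535 = 1060128/535
⌊1060560/535⌋ = 1982,  ⌊1060128/535⌋ = 1981
s_{2454} = 1982 − 1981 = 1

1


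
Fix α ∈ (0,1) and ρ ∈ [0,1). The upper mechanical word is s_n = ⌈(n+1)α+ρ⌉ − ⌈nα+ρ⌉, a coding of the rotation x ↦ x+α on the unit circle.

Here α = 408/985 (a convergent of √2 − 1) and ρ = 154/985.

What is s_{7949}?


(n+1)α + ρ = (7950·408 + 154) / 985 = 3243754/985
nα + ρ     = (7949·408 + 154) / 985 = 3243346/985
⌈3243754/985⌉ = 3294,  ⌈3243346/985⌉ = 3293
s_{7949} = 3294 − 3293 = 1

1


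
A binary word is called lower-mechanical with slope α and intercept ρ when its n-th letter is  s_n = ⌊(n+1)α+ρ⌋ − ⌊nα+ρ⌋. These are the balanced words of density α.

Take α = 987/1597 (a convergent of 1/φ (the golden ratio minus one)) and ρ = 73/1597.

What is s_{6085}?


1

(n+1)α + ρ = (6086·987 + 73) / 1597 = 6006955/1597
nα + ρ     = (6085·987 + 73) / 1597 = 6005968/1597
⌊6006955/1597⌋ = 3761,  ⌊6005968/1597⌋ = 3760
s_{6085} = 3761 − 3760 = 1


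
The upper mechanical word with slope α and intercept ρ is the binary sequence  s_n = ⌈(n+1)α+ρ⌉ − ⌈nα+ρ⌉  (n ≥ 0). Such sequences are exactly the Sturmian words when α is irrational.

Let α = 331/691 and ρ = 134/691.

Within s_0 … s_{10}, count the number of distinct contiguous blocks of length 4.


4

t_n = ⌈(n·331+134)/691⌉ for n = 0 … 11:
  n=0…9: ⌈134/691⌉=1 ⌈465/691⌉=1 ⌈796/691⌉=2 ⌈1127/691⌉=2 ⌈1458/691⌉=3 ⌈1789/691⌉=3 ⌈2120/691⌉=4 ⌈2451/691⌉=4 ⌈2782/691⌉=5 ⌈3113/691⌉=5
  n=10…11: ⌈3444/691⌉=5 ⌈3775/691⌉=6
s_n = t_(n+1) − t_n for n = 0 … 10 gives
prefix = 01010101001
slide a length-4 window over [0..3] … [7..10] (8 windows); first occurrence of each distinct factor:
  [  0..  3] 0101
  [  1..  4] 1010
  [  6..  9] 0100
  [  7.. 10] 1001
  (the other 4 windows repeat one of these)
distinct factors: {0100, 0101, 1001, 1010}
count = 4  (Sturmian bound for length 4 is 5)


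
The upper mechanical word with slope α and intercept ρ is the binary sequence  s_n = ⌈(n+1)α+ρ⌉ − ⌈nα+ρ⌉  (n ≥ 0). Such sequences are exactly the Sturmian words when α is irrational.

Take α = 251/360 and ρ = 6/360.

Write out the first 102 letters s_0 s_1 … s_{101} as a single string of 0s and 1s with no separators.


011011011011101101101110110110111011011011011101101101110110110111011011011101101101101110110110111011

n=0: ⌈(1·251+6)/360⌉ − ⌈(0·251+6)/360⌉ = ⌈257/360⌉ − ⌈6/360⌉ = 1 − 1 = 0
n=1: ⌈(2·251+6)/360⌉ − ⌈(1·251+6)/360⌉ = ⌈508/360⌉ − ⌈257/360⌉ = 2 − 1 = 1
n=2: ⌈(3·251+6)/360⌉ − ⌈(2·251+6)/360⌉ = ⌈759/360⌉ − ⌈508/360⌉ = 3 − 2 = 1
n=3: ⌈(4·251+6)/360⌉ − ⌈(3·251+6)/360⌉ = ⌈1010/360⌉ − ⌈759/360⌉ = 3 − 3 = 0
n=4: ⌈(5·251+6)/360⌉ − ⌈(4·251+6)/360⌉ = ⌈1261/360⌉ − ⌈1010/360⌉ = 4 − 3 = 1
n=5: ⌈(6·251+6)/360⌉ − ⌈(5·251+6)/360⌉ = ⌈1512/360⌉ − ⌈1261/360⌉ = 5 − 4 = 1
n=6: ⌈(7·251+6)/360⌉ − ⌈(6·251+6)/360⌉ = ⌈1763/360⌉ − ⌈1512/360⌉ = 5 − 5 = 0
n=7: ⌈(8·251+6)/360⌉ − ⌈(7·251+6)/360⌉ = ⌈2014/360⌉ − ⌈1763/360⌉ = 6 − 5 = 1
n=8: ⌈(9·251+6)/360⌉ − ⌈(8·251+6)/360⌉ = ⌈2265/360⌉ − ⌈2014/360⌉ = 7 − 6 = 1
n=9: ⌈(10·251+6)/360⌉ − ⌈(9·251+6)/360⌉ = ⌈2516/360⌉ − ⌈2265/360⌉ = 7 − 7 = 0
n=10: ⌈(11·251+6)/360⌉ − ⌈(10·251+6)/360⌉ = ⌈2767/360⌉ − ⌈2516/360⌉ = 8 − 7 = 1
n=11: ⌈(12·251+6)/360⌉ − ⌈(11·251+6)/360⌉ = ⌈3018/360⌉ − ⌈2767/360⌉ = 9 − 8 = 1
n=12: ⌈(13·251+6)/360⌉ − ⌈(12·251+6)/360⌉ = ⌈3269/360⌉ − ⌈3018/360⌉ = 10 − 9 = 1
n=13: ⌈(14·251+6)/360⌉ − ⌈(13·251+6)/360⌉ = ⌈3520/360⌉ − ⌈3269/360⌉ = 10 − 10 = 0
n=14: ⌈(15·251+6)/360⌉ − ⌈(14·251+6)/360⌉ = ⌈3771/360⌉ − ⌈3520/360⌉ = 11 − 10 = 1
n=15: ⌈(16·251+6)/360⌉ − ⌈(15·251+6)/360⌉ = ⌈4022/360⌉ − ⌈3771/360⌉ = 12 − 11 = 1
n=16: ⌈(17·251+6)/360⌉ − ⌈(16·251+6)/360⌉ = ⌈4273/360⌉ − ⌈4022/360⌉ = 12 − 12 = 0
n=17: ⌈(18·251+6)/360⌉ − ⌈(17·251+6)/360⌉ = ⌈4524/360⌉ − ⌈4273/360⌉ = 13 − 12 = 1
n=18: ⌈(19·251+6)/360⌉ − ⌈(18·251+6)/360⌉ = ⌈4775/360⌉ − ⌈4524/360⌉ = 14 − 13 = 1
n=19: ⌈(20·251+6)/360⌉ − ⌈(19·251+6)/360⌉ = ⌈5026/360⌉ − ⌈4775/360⌉ = 14 − 14 = 0
n=20: ⌈(21·251+6)/360⌉ − ⌈(20·251+6)/360⌉ = ⌈5277/360⌉ − ⌈5026/360⌉ = 15 − 14 = 1
n=21: ⌈(22·251+6)/360⌉ − ⌈(21·251+6)/360⌉ = ⌈5528/360⌉ − ⌈5277/360⌉ = 16 − 15 = 1
n=22: ⌈(23·251+6)/360⌉ − ⌈(22·251+6)/360⌉ = ⌈5779/360⌉ − ⌈5528/360⌉ = 17 − 16 = 1
n=23: ⌈(24·251+6)/360⌉ − ⌈(23·251+6)/360⌉ = ⌈6030/360⌉ − ⌈5779/360⌉ = 17 − 17 = 0
n=24: ⌈(25·251+6)/360⌉ − ⌈(24·251+6)/360⌉ = ⌈6281/360⌉ − ⌈6030/360⌉ = 18 − 17 = 1
n=25: ⌈(26·251+6)/360⌉ − ⌈(25·251+6)/360⌉ = ⌈6532/360⌉ − ⌈6281/360⌉ = 19 − 18 = 1
n=26: ⌈(27·251+6)/360⌉ − ⌈(26·251+6)/360⌉ = ⌈6783/360⌉ − ⌈6532/360⌉ = 19 − 19 = 0
n=27: ⌈(28·251+6)/360⌉ − ⌈(27·251+6)/360⌉ = ⌈7034/360⌉ − ⌈6783/360⌉ = 20 − 19 = 1
n=28: ⌈(29·251+6)/360⌉ − ⌈(28·251+6)/360⌉ = ⌈7285/360⌉ − ⌈7034/360⌉ = 21 − 20 = 1
n=29: ⌈(30·251+6)/360⌉ − ⌈(29·251+6)/360⌉ = ⌈7536/360⌉ − ⌈7285/360⌉ = 21 − 21 = 0
n=30: ⌈(31·251+6)/360⌉ − ⌈(30·251+6)/360⌉ = ⌈7787/360⌉ − ⌈7536/360⌉ = 22 − 21 = 1
n=31: ⌈(32·251+6)/360⌉ − ⌈(31·251+6)/360⌉ = ⌈8038/360⌉ − ⌈7787/360⌉ = 23 − 22 = 1
n=32: ⌈(33·251+6)/360⌉ − ⌈(32·251+6)/360⌉ = ⌈8289/360⌉ − ⌈8038/360⌉ = 24 − 23 = 1
n=33: ⌈(34·251+6)/360⌉ − ⌈(33·251+6)/360⌉ = ⌈8540/360⌉ − ⌈8289/360⌉ = 24 − 24 = 0
n=34: ⌈(35·251+6)/360⌉ − ⌈(34·251+6)/360⌉ = ⌈8791/360⌉ − ⌈8540/360⌉ = 25 − 24 = 1
n=35: ⌈(36·251+6)/360⌉ − ⌈(35·251+6)/360⌉ = ⌈9042/360⌉ − ⌈8791/360⌉ = 26 − 25 = 1
n=36: ⌈(37·251+6)/360⌉ − ⌈(36·251+6)/360⌉ = ⌈9293/360⌉ − ⌈9042/360⌉ = 26 − 26 = 0
n=37: ⌈(38·251+6)/360⌉ − ⌈(37·251+6)/360⌉ = ⌈9544/360⌉ − ⌈9293/360⌉ = 27 − 26 = 1
n=38: ⌈(39·251+6)/360⌉ − ⌈(38·251+6)/360⌉ = ⌈9795/360⌉ − ⌈9544/360⌉ = 28 − 27 = 1
n=39: ⌈(40·251+6)/360⌉ − ⌈(39·251+6)/360⌉ = ⌈10046/360⌉ − ⌈9795/360⌉ = 28 − 28 = 0
n=40: ⌈(41·251+6)/360⌉ − ⌈(40·251+6)/360⌉ = ⌈10297/360⌉ − ⌈10046/360⌉ = 29 − 28 = 1
n=41: ⌈(42·251+6)/360⌉ − ⌈(41·251+6)/360⌉ = ⌈10548/360⌉ − ⌈10297/360⌉ = 30 − 29 = 1
n=42: ⌈(43·251+6)/360⌉ − ⌈(42·251+6)/360⌉ = ⌈10799/360⌉ − ⌈10548/360⌉ = 30 − 30 = 0
n=43: ⌈(44·251+6)/360⌉ − ⌈(43·251+6)/360⌉ = ⌈11050/360⌉ − ⌈10799/360⌉ = 31 − 30 = 1
n=44: ⌈(45·251+6)/360⌉ − ⌈(44·251+6)/360⌉ = ⌈11301/360⌉ − ⌈11050/360⌉ = 32 − 31 = 1
n=45: ⌈(46·251+6)/360⌉ − ⌈(45·251+6)/360⌉ = ⌈11552/360⌉ − ⌈11301/360⌉ = 33 − 32 = 1
n=46: ⌈(47·251+6)/360⌉ − ⌈(46·251+6)/360⌉ = ⌈11803/360⌉ − ⌈11552/360⌉ = 33 − 33 = 0
n=47: ⌈(48·251+6)/360⌉ − ⌈(47·251+6)/360⌉ = ⌈12054/360⌉ − ⌈11803/360⌉ = 34 − 33 = 1
n=48: ⌈(49·251+6)/360⌉ − ⌈(48·251+6)/360⌉ = ⌈12305/360⌉ − ⌈12054/360⌉ = 35 − 34 = 1
n=49: ⌈(50·251+6)/360⌉ − ⌈(49·251+6)/360⌉ = ⌈12556/360⌉ − ⌈12305/360⌉ = 35 − 35 = 0
n=50: ⌈(51·251+6)/360⌉ − ⌈(50·251+6)/360⌉ = ⌈12807/360⌉ − ⌈12556/360⌉ = 36 − 35 = 1
n=51: ⌈(52·251+6)/360⌉ − ⌈(51·251+6)/360⌉ = ⌈13058/360⌉ − ⌈12807/360⌉ = 37 − 36 = 1
n=52: ⌈(53·251+6)/360⌉ − ⌈(52·251+6)/360⌉ = ⌈13309/360⌉ − ⌈13058/360⌉ = 37 − 37 = 0
n=53: ⌈(54·251+6)/360⌉ − ⌈(53·251+6)/360⌉ = ⌈13560/360⌉ − ⌈13309/360⌉ = 38 − 37 = 1
n=54: ⌈(55·251+6)/360⌉ − ⌈(54·251+6)/360⌉ = ⌈13811/360⌉ − ⌈13560/360⌉ = 39 − 38 = 1
n=55: ⌈(56·251+6)/360⌉ − ⌈(55·251+6)/360⌉ = ⌈14062/360⌉ − ⌈13811/360⌉ = 40 − 39 = 1
n=56: ⌈(57·251+6)/360⌉ − ⌈(56·251+6)/360⌉ = ⌈14313/360⌉ − ⌈14062/360⌉ = 40 − 40 = 0
n=57: ⌈(58·251+6)/360⌉ − ⌈(57·251+6)/360⌉ = ⌈14564/360⌉ − ⌈14313/360⌉ = 41 − 40 = 1
n=58: ⌈(59·251+6)/360⌉ − ⌈(58·251+6)/360⌉ = ⌈14815/360⌉ − ⌈14564/360⌉ = 42 − 41 = 1
n=59: ⌈(60·251+6)/360⌉ − ⌈(59·251+6)/360⌉ = ⌈15066/360⌉ − ⌈14815/360⌉ = 42 − 42 = 0
n=60: ⌈(61·251+6)/360⌉ − ⌈(60·251+6)/360⌉ = ⌈15317/360⌉ − ⌈15066/360⌉ = 43 − 42 = 1
n=61: ⌈(62·251+6)/360⌉ − ⌈(61·251+6)/360⌉ = ⌈15568/360⌉ − ⌈15317/360⌉ = 44 − 43 = 1
n=62: ⌈(63·251+6)/360⌉ − ⌈(62·251+6)/360⌉ = ⌈15819/360⌉ − ⌈15568/360⌉ = 44 − 44 = 0
n=63: ⌈(64·251+6)/360⌉ − ⌈(63·251+6)/360⌉ = ⌈16070/360⌉ − ⌈15819/360⌉ = 45 − 44 = 1
n=64: ⌈(65·251+6)/360⌉ − ⌈(64·251+6)/360⌉ = ⌈16321/360⌉ − ⌈16070/360⌉ = 46 − 45 = 1
n=65: ⌈(66·251+6)/360⌉ − ⌈(65·251+6)/360⌉ = ⌈16572/360⌉ − ⌈16321/360⌉ = 47 − 46 = 1
n=66: ⌈(67·251+6)/360⌉ − ⌈(66·251+6)/360⌉ = ⌈16823/360⌉ − ⌈16572/360⌉ = 47 − 47 = 0
n=67: ⌈(68·251+6)/360⌉ − ⌈(67·251+6)/360⌉ = ⌈17074/360⌉ − ⌈16823/360⌉ = 48 − 47 = 1
n=68: ⌈(69·251+6)/360⌉ − ⌈(68·251+6)/360⌉ = ⌈17325/360⌉ − ⌈17074/360⌉ = 49 − 48 = 1
n=69: ⌈(70·251+6)/360⌉ − ⌈(69·251+6)/360⌉ = ⌈17576/360⌉ − ⌈17325/360⌉ = 49 − 49 = 0
n=70: ⌈(71·251+6)/360⌉ − ⌈(70·251+6)/360⌉ = ⌈17827/360⌉ − ⌈17576/360⌉ = 50 − 49 = 1
n=71: ⌈(72·251+6)/360⌉ − ⌈(71·251+6)/360⌉ = ⌈18078/360⌉ − ⌈17827/360⌉ = 51 − 50 = 1
n=72: ⌈(73·251+6)/360⌉ − ⌈(72·251+6)/360⌉ = ⌈18329/360⌉ − ⌈18078/360⌉ = 51 − 51 = 0
n=73: ⌈(74·251+6)/360⌉ − ⌈(73·251+6)/360⌉ = ⌈18580/360⌉ − ⌈18329/360⌉ = 52 − 51 = 1
n=74: ⌈(75·251+6)/360⌉ − ⌈(74·251+6)/360⌉ = ⌈18831/360⌉ − ⌈18580/360⌉ = 53 − 52 = 1
n=75: ⌈(76·251+6)/360⌉ − ⌈(75·251+6)/360⌉ = ⌈19082/360⌉ − ⌈18831/360⌉ = 54 − 53 = 1
n=76: ⌈(77·251+6)/360⌉ − ⌈(76·251+6)/360⌉ = ⌈19333/360⌉ − ⌈19082/360⌉ = 54 − 54 = 0
n=77: ⌈(78·251+6)/360⌉ − ⌈(77·251+6)/360⌉ = ⌈19584/360⌉ − ⌈19333/360⌉ = 55 − 54 = 1
n=78: ⌈(79·251+6)/360⌉ − ⌈(78·251+6)/360⌉ = ⌈19835/360⌉ − ⌈19584/360⌉ = 56 − 55 = 1
n=79: ⌈(80·251+6)/360⌉ − ⌈(79·251+6)/360⌉ = ⌈20086/360⌉ − ⌈19835/360⌉ = 56 − 56 = 0
n=80: ⌈(81·251+6)/360⌉ − ⌈(80·251+6)/360⌉ = ⌈20337/360⌉ − ⌈20086/360⌉ = 57 − 56 = 1
n=81: ⌈(82·251+6)/360⌉ − ⌈(81·251+6)/360⌉ = ⌈20588/360⌉ − ⌈20337/360⌉ = 58 − 57 = 1
n=82: ⌈(83·251+6)/360⌉ − ⌈(82·251+6)/360⌉ = ⌈20839/360⌉ − ⌈20588/360⌉ = 58 − 58 = 0
n=83: ⌈(84·251+6)/360⌉ − ⌈(83·251+6)/360⌉ = ⌈21090/360⌉ − ⌈20839/360⌉ = 59 − 58 = 1
n=84: ⌈(85·251+6)/360⌉ − ⌈(84·251+6)/360⌉ = ⌈21341/360⌉ − ⌈21090/360⌉ = 60 − 59 = 1
n=85: ⌈(86·251+6)/360⌉ − ⌈(85·251+6)/360⌉ = ⌈21592/360⌉ − ⌈21341/360⌉ = 60 − 60 = 0
n=86: ⌈(87·251+6)/360⌉ − ⌈(86·251+6)/360⌉ = ⌈21843/360⌉ − ⌈21592/360⌉ = 61 − 60 = 1
n=87: ⌈(88·251+6)/360⌉ − ⌈(87·251+6)/360⌉ = ⌈22094/360⌉ − ⌈21843/360⌉ = 62 − 61 = 1
n=88: ⌈(89·251+6)/360⌉ − ⌈(88·251+6)/360⌉ = ⌈22345/360⌉ − ⌈22094/360⌉ = 63 − 62 = 1
n=89: ⌈(90·251+6)/360⌉ − ⌈(89·251+6)/360⌉ = ⌈22596/360⌉ − ⌈22345/360⌉ = 63 − 63 = 0
n=90: ⌈(91·251+6)/360⌉ − ⌈(90·251+6)/360⌉ = ⌈22847/360⌉ − ⌈22596/360⌉ = 64 − 63 = 1
n=91: ⌈(92·251+6)/360⌉ − ⌈(91·251+6)/360⌉ = ⌈23098/360⌉ − ⌈22847/360⌉ = 65 − 64 = 1
n=92: ⌈(93·251+6)/360⌉ − ⌈(92·251+6)/360⌉ = ⌈23349/360⌉ − ⌈23098/360⌉ = 65 − 65 = 0
n=93: ⌈(94·251+6)/360⌉ − ⌈(93·251+6)/360⌉ = ⌈23600/360⌉ − ⌈23349/360⌉ = 66 − 65 = 1
n=94: ⌈(95·251+6)/360⌉ − ⌈(94·251+6)/360⌉ = ⌈23851/360⌉ − ⌈23600/360⌉ = 67 − 66 = 1
n=95: ⌈(96·251+6)/360⌉ − ⌈(95·251+6)/360⌉ = ⌈24102/360⌉ − ⌈23851/360⌉ = 67 − 67 = 0
n=96: ⌈(97·251+6)/360⌉ − ⌈(96·251+6)/360⌉ = ⌈24353/360⌉ − ⌈24102/360⌉ = 68 − 67 = 1
n=97: ⌈(98·251+6)/360⌉ − ⌈(97·251+6)/360⌉ = ⌈24604/360⌉ − ⌈24353/360⌉ = 69 − 68 = 1
n=98: ⌈(99·251+6)/360⌉ − ⌈(98·251+6)/360⌉ = ⌈24855/360⌉ − ⌈24604/360⌉ = 70 − 69 = 1
n=99: ⌈(100·251+6)/360⌉ − ⌈(99·251+6)/360⌉ = ⌈25106/360⌉ − ⌈24855/360⌉ = 70 − 70 = 0
n=100: ⌈(101·251+6)/360⌉ − ⌈(100·251+6)/360⌉ = ⌈25357/360⌉ − ⌈25106/360⌉ = 71 − 70 = 1
n=101: ⌈(102·251+6)/360⌉ − ⌈(101·251+6)/360⌉ = ⌈25608/360⌉ − ⌈25357/360⌉ = 72 − 71 = 1


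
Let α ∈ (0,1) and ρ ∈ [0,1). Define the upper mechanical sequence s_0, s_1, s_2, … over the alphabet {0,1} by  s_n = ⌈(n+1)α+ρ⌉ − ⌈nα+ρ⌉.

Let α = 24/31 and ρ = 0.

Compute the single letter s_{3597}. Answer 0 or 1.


1

(n+1)α + ρ = (3598·24) / 31 = 86352/31
nα + ρ     = (3597·24) / 31 = 86328/31
⌈86352/31⌉ = 2786,  ⌈86328/31⌉ = 2785
s_{3597} = 2786 − 2785 = 1


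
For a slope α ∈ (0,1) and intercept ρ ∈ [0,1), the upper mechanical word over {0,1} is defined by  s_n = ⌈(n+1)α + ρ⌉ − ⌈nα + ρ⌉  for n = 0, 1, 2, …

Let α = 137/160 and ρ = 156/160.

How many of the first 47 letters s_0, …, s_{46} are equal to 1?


#1s = Σ_{n=0}^{46} s_n = Σ_{n=0}^{46} (⌈(n+1)α+ρ⌉ − ⌈nα+ρ⌉)
the sum telescopes: every ⌈nα+ρ⌉ with 0 < n < 47 appears once with + and once with −, leaving ⌈47α+ρ⌉ − ⌈0·α+ρ⌉
47α + ρ = (47·137 + 156) / 160 = 6595/160
ρ = 156/160
⌈6595/160⌉ = 42,  ⌈156/160⌉ = 1
#1s = 42 − 1 = 41

41


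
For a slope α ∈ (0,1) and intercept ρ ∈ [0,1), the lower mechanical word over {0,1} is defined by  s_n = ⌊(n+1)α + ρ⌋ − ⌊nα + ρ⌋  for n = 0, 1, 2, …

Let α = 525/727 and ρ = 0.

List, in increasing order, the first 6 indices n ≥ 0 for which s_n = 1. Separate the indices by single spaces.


n=0: ⌊525/727⌋−⌊0/727⌋ = 0−0 = 0
n=1: ⌊1050/727⌋−⌊525/727⌋ = 1−0 = 1  ← one
n=2: ⌊1575/727⌋−⌊1050/727⌋ = 2−1 = 1  ← one
n=3: ⌊2100/727⌋−⌊1575/727⌋ = 2−2 = 0
n=4: ⌊2625/727⌋−⌊2100/727⌋ = 3−2 = 1  ← one
n=5: ⌊3150/727⌋−⌊2625/727⌋ = 4−3 = 1  ← one
n=6: ⌊3675/727⌋−⌊3150/727⌋ = 5−4 = 1  ← one
n=7: ⌊4200/727⌋−⌊3675/727⌋ = 5−5 = 0
n=8: ⌊4725/727⌋−⌊4200/727⌋ = 6−5 = 1  ← one
positions of the first 6 ones: 1 2 4 5 6 8

1 2 4 5 6 8


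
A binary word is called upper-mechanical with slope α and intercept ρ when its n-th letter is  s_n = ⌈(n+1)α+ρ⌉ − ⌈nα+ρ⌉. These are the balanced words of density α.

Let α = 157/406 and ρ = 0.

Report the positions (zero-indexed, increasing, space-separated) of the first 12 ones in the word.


0 2 5 7 10 12 15 18 20 23 25 28

n=0: ⌈157/406⌉−⌈0/406⌉ = 1−0 = 1  ← one
n=1: ⌈314/406⌉−⌈157/406⌉ = 1−1 = 0
n=2: ⌈471/406⌉−⌈314/406⌉ = 2−1 = 1  ← one
n=3: ⌈628/406⌉−⌈471/406⌉ = 2−2 = 0
n=4: ⌈785/406⌉−⌈628/406⌉ = 2−2 = 0
n=5: ⌈942/406⌉−⌈785/406⌉ = 3−2 = 1  ← one
n=6: ⌈1099/406⌉−⌈942/406⌉ = 3−3 = 0
n=7: ⌈1256/406⌉−⌈1099/406⌉ = 4−3 = 1  ← one
n=8: ⌈1413/406⌉−⌈1256/406⌉ = 4−4 = 0
n=9: ⌈1570/406⌉−⌈1413/406⌉ = 4−4 = 0
n=10: ⌈1727/406⌉−⌈1570/406⌉ = 5−4 = 1  ← one
n=11: ⌈1884/406⌉−⌈1727/406⌉ = 5−5 = 0
n=12: ⌈2041/406⌉−⌈1884/406⌉ = 6−5 = 1  ← one
n=13: ⌈2198/406⌉−⌈2041/406⌉ = 6−6 = 0
n=14: ⌈2355/406⌉−⌈2198/406⌉ = 6−6 = 0
n=15: ⌈2512/406⌉−⌈2355/406⌉ = 7−6 = 1  ← one
n=16: ⌈2669/406⌉−⌈2512/406⌉ = 7−7 = 0
n=17: ⌈2826/406⌉−⌈2669/406⌉ = 7−7 = 0
n=18: ⌈2983/406⌉−⌈2826/406⌉ = 8−7 = 1  ← one
n=19: ⌈3140/406⌉−⌈2983/406⌉ = 8−8 = 0
n=20: ⌈3297/406⌉−⌈3140/406⌉ = 9−8 = 1  ← one
n=21: ⌈3454/406⌉−⌈3297/406⌉ = 9−9 = 0
n=22: ⌈3611/406⌉−⌈3454/406⌉ = 9−9 = 0
n=23: ⌈3768/406⌉−⌈3611/406⌉ = 10−9 = 1  ← one
n=24: ⌈3925/406⌉−⌈3768/406⌉ = 10−10 = 0
n=25: ⌈4082/406⌉−⌈3925/406⌉ = 11−10 = 1  ← one
n=26: ⌈4239/406⌉−⌈4082/406⌉ = 11−11 = 0
n=27: ⌈4396/406⌉−⌈4239/406⌉ = 11−11 = 0
n=28: ⌈4553/406⌉−⌈4396/406⌉ = 12−11 = 1  ← one
positions of the first 12 ones: 0 2 5 7 10 12 15 18 20 23 25 28


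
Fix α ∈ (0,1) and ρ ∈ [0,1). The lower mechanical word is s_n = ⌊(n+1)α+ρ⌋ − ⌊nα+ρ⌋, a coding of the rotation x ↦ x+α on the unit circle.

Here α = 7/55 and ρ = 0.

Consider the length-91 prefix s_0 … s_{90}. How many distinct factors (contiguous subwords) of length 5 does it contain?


t_n = ⌊(n·7)/55⌋ for n = 0 … 91:
  n=0…9: ⌊0/55⌋=0 ⌊7/55⌋=0 ⌊14/55⌋=0 ⌊21/55⌋=0 ⌊28/55⌋=0 ⌊35/55⌋=0 ⌊42/55⌋=0 ⌊49/55⌋=0 ⌊56/55⌋=1 ⌊63/55⌋=1
  n=10…19: ⌊70/55⌋=1 ⌊77/55⌋=1 ⌊84/55⌋=1 ⌊91/55⌋=1 ⌊98/55⌋=1 ⌊105/55⌋=1 ⌊112/55⌋=2 ⌊119/55⌋=2 ⌊126/55⌋=2 ⌊133/55⌋=2
  n=20…29: ⌊140/55⌋=2 ⌊147/55⌋=2 ⌊154/55⌋=2 ⌊161/55⌋=2 ⌊168/55⌋=3 ⌊175/55⌋=3 ⌊182/55⌋=3 ⌊189/55⌋=3 ⌊196/55⌋=3 ⌊203/55⌋=3
  n=30…39: ⌊210/55⌋=3 ⌊217/55⌋=3 ⌊224/55⌋=4 ⌊231/55⌋=4 ⌊238/55⌋=4 ⌊245/55⌋=4 ⌊252/55⌋=4 ⌊259/55⌋=4 ⌊266/55⌋=4 ⌊273/55⌋=4
  n=40…49: ⌊280/55⌋=5 ⌊287/55⌋=5 ⌊294/55⌋=5 ⌊301/55⌋=5 ⌊308/55⌋=5 ⌊315/55⌋=5 ⌊322/55⌋=5 ⌊329/55⌋=5 ⌊336/55⌋=6 ⌊343/55⌋=6
  n=50…59: ⌊350/55⌋=6 ⌊357/55⌋=6 ⌊364/55⌋=6 ⌊371/55⌋=6 ⌊378/55⌋=6 ⌊385/55⌋=7 ⌊392/55⌋=7 ⌊399/55⌋=7 ⌊406/55⌋=7 ⌊413/55⌋=7
  n=60…69: ⌊420/55⌋=7 ⌊427/55⌋=7 ⌊434/55⌋=7 ⌊441/55⌋=8 ⌊448/55⌋=8 ⌊455/55⌋=8 ⌊462/55⌋=8 ⌊469/55⌋=8 ⌊476/55⌋=8 ⌊483/55⌋=8
  n=70…79: ⌊490/55⌋=8 ⌊497/55⌋=9 ⌊504/55⌋=9 ⌊511/55⌋=9 ⌊518/55⌋=9 ⌊525/55⌋=9 ⌊532/55⌋=9 ⌊539/55⌋=9 ⌊546/55⌋=9 ⌊553/55⌋=10
  n=80…89: ⌊560/55⌋=10 ⌊567/55⌋=10 ⌊574/55⌋=10 ⌊581/55⌋=10 ⌊588/55⌋=10 ⌊595/55⌋=10 ⌊602/55⌋=10 ⌊609/55⌋=11 ⌊616/55⌋=11 ⌊623/55⌋=11
  n=90…91: ⌊630/55⌋=11 ⌊637/55⌋=11
s_n = t_(n+1) − t_n for n = 0 … 90 gives
prefix = 0000000100000001000000010000000100000001000000010000001000000010000000100000001000000010000
slide a length-5 window over [0..4] … [86..90] (87 windows); first occurrence of each distinct factor:
  [  0..  4] 00000
  [  3..  7] 00001
  [  4..  8] 00010
  [  5..  9] 00100
  [  6.. 10] 01000
  [  7.. 11] 10000
  (the other 81 windows repeat one of these)
distinct factors: {00000, 00001, 00010, 00100, 01000, 10000}
count = 6  (Sturmian bound for length 5 is 6)

6


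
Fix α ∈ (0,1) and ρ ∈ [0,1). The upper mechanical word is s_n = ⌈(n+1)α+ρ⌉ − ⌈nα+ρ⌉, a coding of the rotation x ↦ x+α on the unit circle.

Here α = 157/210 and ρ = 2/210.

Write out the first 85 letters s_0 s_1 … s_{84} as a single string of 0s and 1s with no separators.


0110111011101110111011101110111011101110111011101110111011101110111011101110111011101

n=0: ⌈(1·157+2)/210⌉ − ⌈(0·157+2)/210⌉ = ⌈159/210⌉ − ⌈2/210⌉ = 1 − 1 = 0
n=1: ⌈(2·157+2)/210⌉ − ⌈(1·157+2)/210⌉ = ⌈316/210⌉ − ⌈159/210⌉ = 2 − 1 = 1
n=2: ⌈(3·157+2)/210⌉ − ⌈(2·157+2)/210⌉ = ⌈473/210⌉ − ⌈316/210⌉ = 3 − 2 = 1
n=3: ⌈(4·157+2)/210⌉ − ⌈(3·157+2)/210⌉ = ⌈630/210⌉ − ⌈473/210⌉ = 3 − 3 = 0
n=4: ⌈(5·157+2)/210⌉ − ⌈(4·157+2)/210⌉ = ⌈787/210⌉ − ⌈630/210⌉ = 4 − 3 = 1
n=5: ⌈(6·157+2)/210⌉ − ⌈(5·157+2)/210⌉ = ⌈944/210⌉ − ⌈787/210⌉ = 5 − 4 = 1
n=6: ⌈(7·157+2)/210⌉ − ⌈(6·157+2)/210⌉ = ⌈1101/210⌉ − ⌈944/210⌉ = 6 − 5 = 1
n=7: ⌈(8·157+2)/210⌉ − ⌈(7·157+2)/210⌉ = ⌈1258/210⌉ − ⌈1101/210⌉ = 6 − 6 = 0
n=8: ⌈(9·157+2)/210⌉ − ⌈(8·157+2)/210⌉ = ⌈1415/210⌉ − ⌈1258/210⌉ = 7 − 6 = 1
n=9: ⌈(10·157+2)/210⌉ − ⌈(9·157+2)/210⌉ = ⌈1572/210⌉ − ⌈1415/210⌉ = 8 − 7 = 1
n=10: ⌈(11·157+2)/210⌉ − ⌈(10·157+2)/210⌉ = ⌈1729/210⌉ − ⌈1572/210⌉ = 9 − 8 = 1
n=11: ⌈(12·157+2)/210⌉ − ⌈(11·157+2)/210⌉ = ⌈1886/210⌉ − ⌈1729/210⌉ = 9 − 9 = 0
n=12: ⌈(13·157+2)/210⌉ − ⌈(12·157+2)/210⌉ = ⌈2043/210⌉ − ⌈1886/210⌉ = 10 − 9 = 1
n=13: ⌈(14·157+2)/210⌉ − ⌈(13·157+2)/210⌉ = ⌈2200/210⌉ − ⌈2043/210⌉ = 11 − 10 = 1
n=14: ⌈(15·157+2)/210⌉ − ⌈(14·157+2)/210⌉ = ⌈2357/210⌉ − ⌈2200/210⌉ = 12 − 11 = 1
n=15: ⌈(16·157+2)/210⌉ − ⌈(15·157+2)/210⌉ = ⌈2514/210⌉ − ⌈2357/210⌉ = 12 − 12 = 0
n=16: ⌈(17·157+2)/210⌉ − ⌈(16·157+2)/210⌉ = ⌈2671/210⌉ − ⌈2514/210⌉ = 13 − 12 = 1
n=17: ⌈(18·157+2)/210⌉ − ⌈(17·157+2)/210⌉ = ⌈2828/210⌉ − ⌈2671/210⌉ = 14 − 13 = 1
n=18: ⌈(19·157+2)/210⌉ − ⌈(18·157+2)/210⌉ = ⌈2985/210⌉ − ⌈2828/210⌉ = 15 − 14 = 1
n=19: ⌈(20·157+2)/210⌉ − ⌈(19·157+2)/210⌉ = ⌈3142/210⌉ − ⌈2985/210⌉ = 15 − 15 = 0
n=20: ⌈(21·157+2)/210⌉ − ⌈(20·157+2)/210⌉ = ⌈3299/210⌉ − ⌈3142/210⌉ = 16 − 15 = 1
n=21: ⌈(22·157+2)/210⌉ − ⌈(21·157+2)/210⌉ = ⌈3456/210⌉ − ⌈3299/210⌉ = 17 − 16 = 1
n=22: ⌈(23·157+2)/210⌉ − ⌈(22·157+2)/210⌉ = ⌈3613/210⌉ − ⌈3456/210⌉ = 18 − 17 = 1
n=23: ⌈(24·157+2)/210⌉ − ⌈(23·157+2)/210⌉ = ⌈3770/210⌉ − ⌈3613/210⌉ = 18 − 18 = 0
n=24: ⌈(25·157+2)/210⌉ − ⌈(24·157+2)/210⌉ = ⌈3927/210⌉ − ⌈3770/210⌉ = 19 − 18 = 1
n=25: ⌈(26·157+2)/210⌉ − ⌈(25·157+2)/210⌉ = ⌈4084/210⌉ − ⌈3927/210⌉ = 20 − 19 = 1
n=26: ⌈(27·157+2)/210⌉ − ⌈(26·157+2)/210⌉ = ⌈4241/210⌉ − ⌈4084/210⌉ = 21 − 20 = 1
n=27: ⌈(28·157+2)/210⌉ − ⌈(27·157+2)/210⌉ = ⌈4398/210⌉ − ⌈4241/210⌉ = 21 − 21 = 0
n=28: ⌈(29·157+2)/210⌉ − ⌈(28·157+2)/210⌉ = ⌈4555/210⌉ − ⌈4398/210⌉ = 22 − 21 = 1
n=29: ⌈(30·157+2)/210⌉ − ⌈(29·157+2)/210⌉ = ⌈4712/210⌉ − ⌈4555/210⌉ = 23 − 22 = 1
n=30: ⌈(31·157+2)/210⌉ − ⌈(30·157+2)/210⌉ = ⌈4869/210⌉ − ⌈4712/210⌉ = 24 − 23 = 1
n=31: ⌈(32·157+2)/210⌉ − ⌈(31·157+2)/210⌉ = ⌈5026/210⌉ − ⌈4869/210⌉ = 24 − 24 = 0
n=32: ⌈(33·157+2)/210⌉ − ⌈(32·157+2)/210⌉ = ⌈5183/210⌉ − ⌈5026/210⌉ = 25 − 24 = 1
n=33: ⌈(34·157+2)/210⌉ − ⌈(33·157+2)/210⌉ = ⌈5340/210⌉ − ⌈5183/210⌉ = 26 − 25 = 1
n=34: ⌈(35·157+2)/210⌉ − ⌈(34·157+2)/210⌉ = ⌈5497/210⌉ − ⌈5340/210⌉ = 27 − 26 = 1
n=35: ⌈(36·157+2)/210⌉ − ⌈(35·157+2)/210⌉ = ⌈5654/210⌉ − ⌈5497/210⌉ = 27 − 27 = 0
n=36: ⌈(37·157+2)/210⌉ − ⌈(36·157+2)/210⌉ = ⌈5811/210⌉ − ⌈5654/210⌉ = 28 − 27 = 1
n=37: ⌈(38·157+2)/210⌉ − ⌈(37·157+2)/210⌉ = ⌈5968/210⌉ − ⌈5811/210⌉ = 29 − 28 = 1
n=38: ⌈(39·157+2)/210⌉ − ⌈(38·157+2)/210⌉ = ⌈6125/210⌉ − ⌈5968/210⌉ = 30 − 29 = 1
n=39: ⌈(40·157+2)/210⌉ − ⌈(39·157+2)/210⌉ = ⌈6282/210⌉ − ⌈6125/210⌉ = 30 − 30 = 0
n=40: ⌈(41·157+2)/210⌉ − ⌈(40·157+2)/210⌉ = ⌈6439/210⌉ − ⌈6282/210⌉ = 31 − 30 = 1
n=41: ⌈(42·157+2)/210⌉ − ⌈(41·157+2)/210⌉ = ⌈6596/210⌉ − ⌈6439/210⌉ = 32 − 31 = 1
n=42: ⌈(43·157+2)/210⌉ − ⌈(42·157+2)/210⌉ = ⌈6753/210⌉ − ⌈6596/210⌉ = 33 − 32 = 1
n=43: ⌈(44·157+2)/210⌉ − ⌈(43·157+2)/210⌉ = ⌈6910/210⌉ − ⌈6753/210⌉ = 33 − 33 = 0
n=44: ⌈(45·157+2)/210⌉ − ⌈(44·157+2)/210⌉ = ⌈7067/210⌉ − ⌈6910/210⌉ = 34 − 33 = 1
n=45: ⌈(46·157+2)/210⌉ − ⌈(45·157+2)/210⌉ = ⌈7224/210⌉ − ⌈7067/210⌉ = 35 − 34 = 1
n=46: ⌈(47·157+2)/210⌉ − ⌈(46·157+2)/210⌉ = ⌈7381/210⌉ − ⌈7224/210⌉ = 36 − 35 = 1
n=47: ⌈(48·157+2)/210⌉ − ⌈(47·157+2)/210⌉ = ⌈7538/210⌉ − ⌈7381/210⌉ = 36 − 36 = 0
n=48: ⌈(49·157+2)/210⌉ − ⌈(48·157+2)/210⌉ = ⌈7695/210⌉ − ⌈7538/210⌉ = 37 − 36 = 1
n=49: ⌈(50·157+2)/210⌉ − ⌈(49·157+2)/210⌉ = ⌈7852/210⌉ − ⌈7695/210⌉ = 38 − 37 = 1
n=50: ⌈(51·157+2)/210⌉ − ⌈(50·157+2)/210⌉ = ⌈8009/210⌉ − ⌈7852/210⌉ = 39 − 38 = 1
n=51: ⌈(52·157+2)/210⌉ − ⌈(51·157+2)/210⌉ = ⌈8166/210⌉ − ⌈8009/210⌉ = 39 − 39 = 0
n=52: ⌈(53·157+2)/210⌉ − ⌈(52·157+2)/210⌉ = ⌈8323/210⌉ − ⌈8166/210⌉ = 40 − 39 = 1
n=53: ⌈(54·157+2)/210⌉ − ⌈(53·157+2)/210⌉ = ⌈8480/210⌉ − ⌈8323/210⌉ = 41 − 40 = 1
n=54: ⌈(55·157+2)/210⌉ − ⌈(54·157+2)/210⌉ = ⌈8637/210⌉ − ⌈8480/210⌉ = 42 − 41 = 1
n=55: ⌈(56·157+2)/210⌉ − ⌈(55·157+2)/210⌉ = ⌈8794/210⌉ − ⌈8637/210⌉ = 42 − 42 = 0
n=56: ⌈(57·157+2)/210⌉ − ⌈(56·157+2)/210⌉ = ⌈8951/210⌉ − ⌈8794/210⌉ = 43 − 42 = 1
n=57: ⌈(58·157+2)/210⌉ − ⌈(57·157+2)/210⌉ = ⌈9108/210⌉ − ⌈8951/210⌉ = 44 − 43 = 1
n=58: ⌈(59·157+2)/210⌉ − ⌈(58·157+2)/210⌉ = ⌈9265/210⌉ − ⌈9108/210⌉ = 45 − 44 = 1
n=59: ⌈(60·157+2)/210⌉ − ⌈(59·157+2)/210⌉ = ⌈9422/210⌉ − ⌈9265/210⌉ = 45 − 45 = 0
n=60: ⌈(61·157+2)/210⌉ − ⌈(60·157+2)/210⌉ = ⌈9579/210⌉ − ⌈9422/210⌉ = 46 − 45 = 1
n=61: ⌈(62·157+2)/210⌉ − ⌈(61·157+2)/210⌉ = ⌈9736/210⌉ − ⌈9579/210⌉ = 47 − 46 = 1
n=62: ⌈(63·157+2)/210⌉ − ⌈(62·157+2)/210⌉ = ⌈9893/210⌉ − ⌈9736/210⌉ = 48 − 47 = 1
n=63: ⌈(64·157+2)/210⌉ − ⌈(63·157+2)/210⌉ = ⌈10050/210⌉ − ⌈9893/210⌉ = 48 − 48 = 0
n=64: ⌈(65·157+2)/210⌉ − ⌈(64·157+2)/210⌉ = ⌈10207/210⌉ − ⌈10050/210⌉ = 49 − 48 = 1
n=65: ⌈(66·157+2)/210⌉ − ⌈(65·157+2)/210⌉ = ⌈10364/210⌉ − ⌈10207/210⌉ = 50 − 49 = 1
n=66: ⌈(67·157+2)/210⌉ − ⌈(66·157+2)/210⌉ = ⌈10521/210⌉ − ⌈10364/210⌉ = 51 − 50 = 1
n=67: ⌈(68·157+2)/210⌉ − ⌈(67·157+2)/210⌉ = ⌈10678/210⌉ − ⌈10521/210⌉ = 51 − 51 = 0
n=68: ⌈(69·157+2)/210⌉ − ⌈(68·157+2)/210⌉ = ⌈10835/210⌉ − ⌈10678/210⌉ = 52 − 51 = 1
n=69: ⌈(70·157+2)/210⌉ − ⌈(69·157+2)/210⌉ = ⌈10992/210⌉ − ⌈10835/210⌉ = 53 − 52 = 1
n=70: ⌈(71·157+2)/210⌉ − ⌈(70·157+2)/210⌉ = ⌈11149/210⌉ − ⌈10992/210⌉ = 54 − 53 = 1
n=71: ⌈(72·157+2)/210⌉ − ⌈(71·157+2)/210⌉ = ⌈11306/210⌉ − ⌈11149/210⌉ = 54 − 54 = 0
n=72: ⌈(73·157+2)/210⌉ − ⌈(72·157+2)/210⌉ = ⌈11463/210⌉ − ⌈11306/210⌉ = 55 − 54 = 1
n=73: ⌈(74·157+2)/210⌉ − ⌈(73·157+2)/210⌉ = ⌈11620/210⌉ − ⌈11463/210⌉ = 56 − 55 = 1
n=74: ⌈(75·157+2)/210⌉ − ⌈(74·157+2)/210⌉ = ⌈11777/210⌉ − ⌈11620/210⌉ = 57 − 56 = 1
n=75: ⌈(76·157+2)/210⌉ − ⌈(75·157+2)/210⌉ = ⌈11934/210⌉ − ⌈11777/210⌉ = 57 − 57 = 0
n=76: ⌈(77·157+2)/210⌉ − ⌈(76·157+2)/210⌉ = ⌈12091/210⌉ − ⌈11934/210⌉ = 58 − 57 = 1
n=77: ⌈(78·157+2)/210⌉ − ⌈(77·157+2)/210⌉ = ⌈12248/210⌉ − ⌈12091/210⌉ = 59 − 58 = 1
n=78: ⌈(79·157+2)/210⌉ − ⌈(78·157+2)/210⌉ = ⌈12405/210⌉ − ⌈12248/210⌉ = 60 − 59 = 1
n=79: ⌈(80·157+2)/210⌉ − ⌈(79·157+2)/210⌉ = ⌈12562/210⌉ − ⌈12405/210⌉ = 60 − 60 = 0
n=80: ⌈(81·157+2)/210⌉ − ⌈(80·157+2)/210⌉ = ⌈12719/210⌉ − ⌈12562/210⌉ = 61 − 60 = 1
n=81: ⌈(82·157+2)/210⌉ − ⌈(81·157+2)/210⌉ = ⌈12876/210⌉ − ⌈12719/210⌉ = 62 − 61 = 1
n=82: ⌈(83·157+2)/210⌉ − ⌈(82·157+2)/210⌉ = ⌈13033/210⌉ − ⌈12876/210⌉ = 63 − 62 = 1
n=83: ⌈(84·157+2)/210⌉ − ⌈(83·157+2)/210⌉ = ⌈13190/210⌉ − ⌈13033/210⌉ = 63 − 63 = 0
n=84: ⌈(85·157+2)/210⌉ − ⌈(84·157+2)/210⌉ = ⌈13347/210⌉ − ⌈13190/210⌉ = 64 − 63 = 1
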